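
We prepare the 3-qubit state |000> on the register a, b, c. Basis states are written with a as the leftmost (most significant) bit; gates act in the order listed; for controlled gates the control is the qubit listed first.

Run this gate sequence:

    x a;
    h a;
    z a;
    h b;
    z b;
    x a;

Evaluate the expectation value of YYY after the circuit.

The expectation value of YYY is 0.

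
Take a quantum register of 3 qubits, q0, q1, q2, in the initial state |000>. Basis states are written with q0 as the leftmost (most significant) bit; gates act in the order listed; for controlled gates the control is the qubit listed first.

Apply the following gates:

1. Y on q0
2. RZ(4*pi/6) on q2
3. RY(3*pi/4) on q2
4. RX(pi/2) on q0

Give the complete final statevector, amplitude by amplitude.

After the circuit, the state carries amplitude -sqrt(4 - 2*sqrt(2))*exp(2*I*pi/3)/4 on |000>, -sqrt(2*sqrt(2) + 4)*exp(2*I*pi/3)/4 on |001>, 0 on |010>, 0 on |011>, sqrt(4 - 2*sqrt(2))*exp(I*pi/6)/4 on |100>, sqrt(2*sqrt(2) + 4)*exp(I*pi/6)/4 on |101>, 0 on |110>, 0 on |111>.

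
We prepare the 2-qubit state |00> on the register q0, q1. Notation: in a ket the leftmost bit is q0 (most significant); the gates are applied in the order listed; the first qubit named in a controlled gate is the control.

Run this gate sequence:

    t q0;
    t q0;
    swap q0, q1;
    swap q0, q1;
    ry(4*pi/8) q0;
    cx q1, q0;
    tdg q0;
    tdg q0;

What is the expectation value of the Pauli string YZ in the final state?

The expectation value of YZ is -1.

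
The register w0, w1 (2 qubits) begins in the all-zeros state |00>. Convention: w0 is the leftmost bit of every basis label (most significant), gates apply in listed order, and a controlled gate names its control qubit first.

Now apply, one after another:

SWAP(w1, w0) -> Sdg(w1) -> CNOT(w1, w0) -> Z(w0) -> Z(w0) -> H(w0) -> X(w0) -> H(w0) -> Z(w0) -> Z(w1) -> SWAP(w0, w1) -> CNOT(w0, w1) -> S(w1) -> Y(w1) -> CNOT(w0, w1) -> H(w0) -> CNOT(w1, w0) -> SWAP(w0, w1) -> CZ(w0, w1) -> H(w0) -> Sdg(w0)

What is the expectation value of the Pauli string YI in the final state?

The expectation value of YI is 1. Key observation: the block from step 6 through step 9 cancels to the identity and can be dropped.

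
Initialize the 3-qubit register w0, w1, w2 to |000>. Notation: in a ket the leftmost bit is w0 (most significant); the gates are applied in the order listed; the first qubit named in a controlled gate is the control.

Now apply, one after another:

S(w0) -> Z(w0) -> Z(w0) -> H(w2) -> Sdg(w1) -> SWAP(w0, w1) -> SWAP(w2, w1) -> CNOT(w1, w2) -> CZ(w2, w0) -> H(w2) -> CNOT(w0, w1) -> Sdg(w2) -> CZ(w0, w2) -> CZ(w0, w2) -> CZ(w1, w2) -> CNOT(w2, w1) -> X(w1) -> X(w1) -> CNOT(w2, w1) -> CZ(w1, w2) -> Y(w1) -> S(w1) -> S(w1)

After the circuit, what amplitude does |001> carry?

The final state's coefficient on |001> equals 1/2.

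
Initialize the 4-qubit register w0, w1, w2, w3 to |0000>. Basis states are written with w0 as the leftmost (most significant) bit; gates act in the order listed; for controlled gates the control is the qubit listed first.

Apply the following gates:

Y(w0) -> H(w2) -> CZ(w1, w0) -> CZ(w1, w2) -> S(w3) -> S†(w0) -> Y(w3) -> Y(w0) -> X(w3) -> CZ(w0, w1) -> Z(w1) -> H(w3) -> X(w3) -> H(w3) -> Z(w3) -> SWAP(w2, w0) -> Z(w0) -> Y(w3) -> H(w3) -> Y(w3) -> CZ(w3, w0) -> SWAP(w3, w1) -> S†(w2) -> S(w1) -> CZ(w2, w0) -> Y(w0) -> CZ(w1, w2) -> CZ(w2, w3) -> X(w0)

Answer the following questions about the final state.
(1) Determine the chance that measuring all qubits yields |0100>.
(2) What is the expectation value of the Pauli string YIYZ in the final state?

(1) Outcome |0100> occurs with probability 1/4. Key observation: gates 12-15 undo each other exactly, leaving only the rest of the circuit to track.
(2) The expectation value of YIYZ is 0.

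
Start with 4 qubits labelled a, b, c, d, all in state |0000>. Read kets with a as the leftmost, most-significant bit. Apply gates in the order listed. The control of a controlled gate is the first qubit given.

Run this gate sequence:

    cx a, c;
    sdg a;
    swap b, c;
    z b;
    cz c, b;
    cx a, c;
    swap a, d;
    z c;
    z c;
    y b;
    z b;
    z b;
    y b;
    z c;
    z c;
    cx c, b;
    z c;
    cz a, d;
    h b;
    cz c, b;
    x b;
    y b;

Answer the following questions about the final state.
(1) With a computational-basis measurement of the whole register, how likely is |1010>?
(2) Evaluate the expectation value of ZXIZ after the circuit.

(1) A full measurement returns |1010> with probability 0.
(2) The observable ZXIZ averages to -1.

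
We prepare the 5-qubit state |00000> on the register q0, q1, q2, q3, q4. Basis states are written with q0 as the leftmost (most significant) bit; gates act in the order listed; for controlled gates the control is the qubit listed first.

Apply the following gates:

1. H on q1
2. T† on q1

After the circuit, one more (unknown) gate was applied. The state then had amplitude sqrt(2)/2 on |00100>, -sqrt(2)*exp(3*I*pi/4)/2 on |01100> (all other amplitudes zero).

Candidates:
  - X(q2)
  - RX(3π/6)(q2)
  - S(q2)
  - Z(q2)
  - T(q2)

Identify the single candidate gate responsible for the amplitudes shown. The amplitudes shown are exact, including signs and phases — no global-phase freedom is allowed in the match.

The applied gate was X(q2).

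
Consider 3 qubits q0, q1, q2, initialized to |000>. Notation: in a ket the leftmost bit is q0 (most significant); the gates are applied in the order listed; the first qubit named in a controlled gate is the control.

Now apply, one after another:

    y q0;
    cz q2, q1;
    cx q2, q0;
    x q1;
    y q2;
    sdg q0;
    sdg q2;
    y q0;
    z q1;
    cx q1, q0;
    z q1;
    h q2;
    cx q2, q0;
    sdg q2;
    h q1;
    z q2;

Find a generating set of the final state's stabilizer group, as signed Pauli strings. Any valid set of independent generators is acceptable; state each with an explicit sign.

The stabilizer group can be generated by -XIY, -IXI, -ZIZ, among other valid generating sets.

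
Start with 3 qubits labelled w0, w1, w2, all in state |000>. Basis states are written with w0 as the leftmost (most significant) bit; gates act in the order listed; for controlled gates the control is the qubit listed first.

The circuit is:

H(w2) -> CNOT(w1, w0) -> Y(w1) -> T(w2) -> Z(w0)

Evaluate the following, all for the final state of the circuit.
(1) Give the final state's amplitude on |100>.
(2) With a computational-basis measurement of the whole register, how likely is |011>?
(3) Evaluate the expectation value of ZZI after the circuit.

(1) |100> carries amplitude 0 in the final state.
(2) A full measurement returns |011> with probability 1/2.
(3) In the final state, ZZI has expectation -1.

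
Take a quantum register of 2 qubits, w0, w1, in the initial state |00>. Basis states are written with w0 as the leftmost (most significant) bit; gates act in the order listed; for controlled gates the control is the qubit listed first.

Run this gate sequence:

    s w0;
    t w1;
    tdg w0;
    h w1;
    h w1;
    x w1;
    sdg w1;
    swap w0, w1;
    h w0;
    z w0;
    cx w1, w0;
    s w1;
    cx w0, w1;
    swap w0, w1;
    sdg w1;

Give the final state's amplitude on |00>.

|00> carries amplitude -sqrt(2)*I/2 in the final state. Key observation: the block from step 4 through step 5 cancels to the identity and can be dropped.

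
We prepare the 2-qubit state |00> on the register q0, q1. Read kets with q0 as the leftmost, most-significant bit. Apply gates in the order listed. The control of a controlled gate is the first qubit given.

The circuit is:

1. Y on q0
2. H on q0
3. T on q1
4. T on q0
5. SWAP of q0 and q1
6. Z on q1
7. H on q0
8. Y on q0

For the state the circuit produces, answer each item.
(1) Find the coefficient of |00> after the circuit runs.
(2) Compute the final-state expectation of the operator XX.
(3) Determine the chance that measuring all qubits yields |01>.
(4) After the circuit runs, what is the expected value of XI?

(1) The amplitude on |00> is 1/2.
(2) The observable XX averages to -sqrt(2)/2.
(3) Outcome |01> occurs with probability 1/4.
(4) In the final state, XI has expectation -1.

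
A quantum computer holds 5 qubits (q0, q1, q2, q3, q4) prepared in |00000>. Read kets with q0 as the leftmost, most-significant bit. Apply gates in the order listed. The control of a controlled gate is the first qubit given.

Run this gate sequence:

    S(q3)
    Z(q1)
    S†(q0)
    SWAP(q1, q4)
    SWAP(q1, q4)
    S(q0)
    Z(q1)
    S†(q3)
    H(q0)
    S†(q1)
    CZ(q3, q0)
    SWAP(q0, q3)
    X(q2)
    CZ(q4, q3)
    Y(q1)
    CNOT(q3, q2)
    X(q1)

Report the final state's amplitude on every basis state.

The final amplitudes are sqrt(2)*I/2 on |00010>, sqrt(2)*I/2 on |00100>, and 0 on every other basis state. Key observation: steps 1-8 multiply out to the identity, so the circuit reduces to the remaining gates.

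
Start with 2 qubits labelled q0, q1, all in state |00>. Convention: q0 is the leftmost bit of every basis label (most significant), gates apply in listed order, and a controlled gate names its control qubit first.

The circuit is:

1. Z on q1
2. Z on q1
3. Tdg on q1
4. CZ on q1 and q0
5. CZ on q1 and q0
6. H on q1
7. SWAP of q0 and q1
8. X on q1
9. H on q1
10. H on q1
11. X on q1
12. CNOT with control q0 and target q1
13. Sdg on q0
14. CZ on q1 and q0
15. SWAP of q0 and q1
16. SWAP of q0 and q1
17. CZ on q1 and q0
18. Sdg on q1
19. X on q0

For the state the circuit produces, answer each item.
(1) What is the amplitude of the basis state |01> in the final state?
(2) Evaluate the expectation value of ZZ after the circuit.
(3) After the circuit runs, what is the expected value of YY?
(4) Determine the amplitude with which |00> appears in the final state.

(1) The final state's coefficient on |01> equals -sqrt(2)/2. Key observation: steps 14-17 multiply out to the identity, so the circuit reduces to the remaining gates.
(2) In the final state, ZZ has expectation -1.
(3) The expectation value of YY is -1.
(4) The final state's coefficient on |00> equals 0.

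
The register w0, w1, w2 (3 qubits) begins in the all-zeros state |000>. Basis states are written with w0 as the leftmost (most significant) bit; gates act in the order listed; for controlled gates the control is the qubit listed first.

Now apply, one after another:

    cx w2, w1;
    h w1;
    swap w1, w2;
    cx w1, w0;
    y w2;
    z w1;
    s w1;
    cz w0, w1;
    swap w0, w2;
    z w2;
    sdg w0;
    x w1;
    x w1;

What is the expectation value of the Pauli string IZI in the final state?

The observable IZI averages to 1.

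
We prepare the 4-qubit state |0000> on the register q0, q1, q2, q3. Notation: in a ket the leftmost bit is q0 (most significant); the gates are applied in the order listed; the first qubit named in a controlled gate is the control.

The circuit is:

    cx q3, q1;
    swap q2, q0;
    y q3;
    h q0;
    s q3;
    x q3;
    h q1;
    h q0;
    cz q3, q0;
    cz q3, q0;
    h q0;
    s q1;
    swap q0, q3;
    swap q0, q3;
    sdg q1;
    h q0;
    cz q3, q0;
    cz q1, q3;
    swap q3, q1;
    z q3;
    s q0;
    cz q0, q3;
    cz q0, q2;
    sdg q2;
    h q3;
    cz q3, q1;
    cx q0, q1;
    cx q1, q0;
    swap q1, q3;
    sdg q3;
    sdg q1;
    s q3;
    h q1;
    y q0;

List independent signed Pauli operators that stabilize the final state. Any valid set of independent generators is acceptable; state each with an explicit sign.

The stabilizer group can be generated by -IXII, -ZIII, +IIZI, +IIIZ, among other valid generating sets.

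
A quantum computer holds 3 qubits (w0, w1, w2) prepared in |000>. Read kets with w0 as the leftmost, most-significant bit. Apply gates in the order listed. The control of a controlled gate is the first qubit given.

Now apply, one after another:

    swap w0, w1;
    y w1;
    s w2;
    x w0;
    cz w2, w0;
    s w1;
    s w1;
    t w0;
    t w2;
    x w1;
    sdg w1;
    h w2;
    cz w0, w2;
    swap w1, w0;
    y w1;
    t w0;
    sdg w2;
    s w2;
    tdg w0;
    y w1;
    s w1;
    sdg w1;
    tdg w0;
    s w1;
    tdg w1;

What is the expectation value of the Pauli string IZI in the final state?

The observable IZI averages to -1. Key observation: the block from step 15 through step 20 cancels to the identity and can be dropped.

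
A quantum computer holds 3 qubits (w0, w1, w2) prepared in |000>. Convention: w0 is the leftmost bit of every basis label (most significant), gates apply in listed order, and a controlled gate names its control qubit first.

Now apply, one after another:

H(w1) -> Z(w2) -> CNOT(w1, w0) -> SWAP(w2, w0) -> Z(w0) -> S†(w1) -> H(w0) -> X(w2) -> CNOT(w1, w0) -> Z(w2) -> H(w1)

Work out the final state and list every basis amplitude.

The final amplitudes are -sqrt(2)*I/4 on |000>, -sqrt(2)/4 on |001>, sqrt(2)*I/4 on |010>, -sqrt(2)/4 on |011>, -sqrt(2)*I/4 on |100>, -sqrt(2)/4 on |101>, sqrt(2)*I/4 on |110>, -sqrt(2)/4 on |111>.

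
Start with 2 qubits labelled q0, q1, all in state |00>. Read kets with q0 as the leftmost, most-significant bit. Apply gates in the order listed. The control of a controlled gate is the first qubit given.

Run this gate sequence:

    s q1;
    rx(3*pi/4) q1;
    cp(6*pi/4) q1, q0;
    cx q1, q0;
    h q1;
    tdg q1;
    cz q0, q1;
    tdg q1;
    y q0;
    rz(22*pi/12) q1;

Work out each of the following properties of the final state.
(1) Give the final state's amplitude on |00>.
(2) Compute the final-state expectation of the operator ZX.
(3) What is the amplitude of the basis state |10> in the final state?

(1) |00> carries amplitude sqrt(2*sqrt(2) + 4)*exp(I*pi/12)/4 in the final state.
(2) In the final state, ZX has expectation -sqrt(2)/4.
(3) The final state's coefficient on |10> equals -sqrt(4 - 2*sqrt(2))*exp(7*I*pi/12)/4.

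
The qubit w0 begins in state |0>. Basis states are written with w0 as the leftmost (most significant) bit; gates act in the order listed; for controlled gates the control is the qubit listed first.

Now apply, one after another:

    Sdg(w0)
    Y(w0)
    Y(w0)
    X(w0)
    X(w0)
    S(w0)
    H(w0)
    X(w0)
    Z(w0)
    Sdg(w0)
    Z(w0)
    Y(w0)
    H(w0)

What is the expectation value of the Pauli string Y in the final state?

The expectation value of Y is 1.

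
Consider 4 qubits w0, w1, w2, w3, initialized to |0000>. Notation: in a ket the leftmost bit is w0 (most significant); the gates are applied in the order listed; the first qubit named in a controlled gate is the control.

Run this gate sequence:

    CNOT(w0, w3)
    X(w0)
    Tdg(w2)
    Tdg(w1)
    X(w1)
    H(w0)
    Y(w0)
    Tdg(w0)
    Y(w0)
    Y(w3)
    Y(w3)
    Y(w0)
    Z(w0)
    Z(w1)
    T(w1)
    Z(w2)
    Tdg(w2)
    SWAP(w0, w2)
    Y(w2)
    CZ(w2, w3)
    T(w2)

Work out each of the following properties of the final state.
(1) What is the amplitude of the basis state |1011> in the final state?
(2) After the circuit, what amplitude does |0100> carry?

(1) |1011> carries amplitude 0 in the final state. Key observation: gates 9-12 undo each other exactly, leaving only the rest of the circuit to track.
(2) |0100> carries amplitude sqrt(2)/2 in the final state.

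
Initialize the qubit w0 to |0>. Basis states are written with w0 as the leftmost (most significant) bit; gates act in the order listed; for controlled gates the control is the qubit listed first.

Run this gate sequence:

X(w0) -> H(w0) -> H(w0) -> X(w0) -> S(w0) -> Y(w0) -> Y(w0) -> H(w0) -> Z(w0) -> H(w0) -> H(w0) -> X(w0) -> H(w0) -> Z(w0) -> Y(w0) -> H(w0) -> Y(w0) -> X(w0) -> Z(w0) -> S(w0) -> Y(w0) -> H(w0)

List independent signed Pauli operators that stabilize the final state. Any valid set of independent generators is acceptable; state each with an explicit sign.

The final state is stabilized by the group generated by -Y; other independent generating sets are equally valid. Key observation: steps 11-14 multiply out to the identity, so the circuit reduces to the remaining gates.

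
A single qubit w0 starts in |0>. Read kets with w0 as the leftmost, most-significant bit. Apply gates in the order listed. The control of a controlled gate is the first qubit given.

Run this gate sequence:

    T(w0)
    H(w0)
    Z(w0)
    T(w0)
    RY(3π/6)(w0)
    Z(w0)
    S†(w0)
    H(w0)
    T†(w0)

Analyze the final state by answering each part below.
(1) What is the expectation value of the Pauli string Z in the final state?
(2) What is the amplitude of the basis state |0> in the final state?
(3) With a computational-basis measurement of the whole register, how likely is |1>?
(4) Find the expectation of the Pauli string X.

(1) The observable Z averages to sqrt(2)/2.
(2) The amplitude on |0> is sqrt(2)*(1 - exp(3*I*pi/4) + exp(I*pi/4) + I)/4.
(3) A full measurement returns |1> with probability 1/2 - sqrt(2)/4.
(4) The expectation value of X is 1/2.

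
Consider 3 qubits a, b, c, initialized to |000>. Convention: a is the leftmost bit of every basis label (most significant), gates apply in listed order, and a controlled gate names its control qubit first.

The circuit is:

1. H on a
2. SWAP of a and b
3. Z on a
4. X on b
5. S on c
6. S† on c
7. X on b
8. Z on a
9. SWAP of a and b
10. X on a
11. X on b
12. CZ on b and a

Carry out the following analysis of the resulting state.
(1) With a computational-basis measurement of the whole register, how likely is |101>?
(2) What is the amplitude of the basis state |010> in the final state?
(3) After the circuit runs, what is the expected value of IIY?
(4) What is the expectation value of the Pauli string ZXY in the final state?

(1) Outcome |101> occurs with probability 0. Key observation: steps 2-9 multiply out to the identity, so the circuit reduces to the remaining gates.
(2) |010> carries amplitude sqrt(2)/2 in the final state.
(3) The observable IIY averages to 0.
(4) In the final state, ZXY has expectation 0.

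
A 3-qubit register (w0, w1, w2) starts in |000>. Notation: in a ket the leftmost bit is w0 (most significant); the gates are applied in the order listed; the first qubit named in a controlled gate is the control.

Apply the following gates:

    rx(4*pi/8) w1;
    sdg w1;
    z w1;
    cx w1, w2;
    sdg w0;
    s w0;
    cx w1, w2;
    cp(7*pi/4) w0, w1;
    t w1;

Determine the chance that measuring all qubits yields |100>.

The probability of measuring |100> is 0. Key observation: the block from step 4 through step 7 cancels to the identity and can be dropped.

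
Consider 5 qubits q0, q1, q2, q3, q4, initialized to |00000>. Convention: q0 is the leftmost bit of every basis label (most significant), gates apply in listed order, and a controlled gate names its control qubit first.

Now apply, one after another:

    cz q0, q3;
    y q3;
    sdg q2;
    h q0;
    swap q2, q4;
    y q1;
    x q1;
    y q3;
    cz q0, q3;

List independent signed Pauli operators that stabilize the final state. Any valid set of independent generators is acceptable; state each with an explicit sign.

One valid set of independent stabilizer generators is +XIIII, +IZIII, +IIZII, +IIIZI, +IIIIZ (any independent generating set of the same group is equally correct).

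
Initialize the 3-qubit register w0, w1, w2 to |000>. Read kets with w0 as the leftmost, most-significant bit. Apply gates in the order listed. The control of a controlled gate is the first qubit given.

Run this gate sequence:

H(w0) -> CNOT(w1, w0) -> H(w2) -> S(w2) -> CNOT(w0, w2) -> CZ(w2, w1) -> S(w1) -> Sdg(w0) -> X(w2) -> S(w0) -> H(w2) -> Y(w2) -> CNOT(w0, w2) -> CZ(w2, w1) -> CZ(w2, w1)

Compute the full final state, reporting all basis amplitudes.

After the circuit, the state carries amplitude sqrt(2)*(1 + I)/4 on |000>, sqrt(2)*(-1 + I)/4 on |001>, 0 on |010>, 0 on |011>, sqrt(2)*(-1 + I)/4 on |100>, sqrt(2)*(-1 - I)/4 on |101>, 0 on |110>, 0 on |111>. Key observation: the block from step 14 through step 15 cancels to the identity and can be dropped.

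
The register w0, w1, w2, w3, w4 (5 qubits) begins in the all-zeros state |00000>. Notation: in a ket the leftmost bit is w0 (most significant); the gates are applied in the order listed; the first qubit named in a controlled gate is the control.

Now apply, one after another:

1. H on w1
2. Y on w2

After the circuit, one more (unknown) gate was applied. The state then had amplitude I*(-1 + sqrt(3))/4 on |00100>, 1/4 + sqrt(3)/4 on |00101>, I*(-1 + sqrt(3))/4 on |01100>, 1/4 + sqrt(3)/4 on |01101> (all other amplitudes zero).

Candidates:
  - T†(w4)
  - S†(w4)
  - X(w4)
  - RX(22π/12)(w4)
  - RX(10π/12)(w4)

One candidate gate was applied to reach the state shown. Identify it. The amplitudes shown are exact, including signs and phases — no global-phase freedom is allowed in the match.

The applied gate was RX(10π/12)(w4).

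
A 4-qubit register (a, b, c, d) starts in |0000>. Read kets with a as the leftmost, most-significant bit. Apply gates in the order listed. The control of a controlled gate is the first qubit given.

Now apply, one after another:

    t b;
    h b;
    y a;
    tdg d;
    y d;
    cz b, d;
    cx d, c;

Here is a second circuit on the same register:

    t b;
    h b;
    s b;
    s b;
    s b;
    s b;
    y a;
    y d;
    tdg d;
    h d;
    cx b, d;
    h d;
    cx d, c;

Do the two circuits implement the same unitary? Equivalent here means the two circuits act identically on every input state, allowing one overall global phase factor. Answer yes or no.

No: there is an input state on which the two circuits produce genuinely different outputs (not merely differing by a phase).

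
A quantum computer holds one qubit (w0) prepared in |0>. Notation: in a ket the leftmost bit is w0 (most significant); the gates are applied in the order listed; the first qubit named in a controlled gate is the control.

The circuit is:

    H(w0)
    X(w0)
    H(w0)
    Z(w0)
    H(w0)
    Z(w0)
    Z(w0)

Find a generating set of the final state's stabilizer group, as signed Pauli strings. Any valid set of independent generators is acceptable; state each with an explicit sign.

The stabilizer group can be generated by +X, among other valid generating sets.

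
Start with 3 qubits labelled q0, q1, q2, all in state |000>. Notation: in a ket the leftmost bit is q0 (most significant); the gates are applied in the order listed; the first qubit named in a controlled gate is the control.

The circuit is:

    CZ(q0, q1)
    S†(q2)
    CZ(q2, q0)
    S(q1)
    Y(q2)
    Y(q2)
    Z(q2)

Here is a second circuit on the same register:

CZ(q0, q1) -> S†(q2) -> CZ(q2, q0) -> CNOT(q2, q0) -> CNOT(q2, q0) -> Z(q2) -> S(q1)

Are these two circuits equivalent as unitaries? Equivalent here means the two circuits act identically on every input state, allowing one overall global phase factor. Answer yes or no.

Yes — the two circuits implement the same unitary up to a global phase.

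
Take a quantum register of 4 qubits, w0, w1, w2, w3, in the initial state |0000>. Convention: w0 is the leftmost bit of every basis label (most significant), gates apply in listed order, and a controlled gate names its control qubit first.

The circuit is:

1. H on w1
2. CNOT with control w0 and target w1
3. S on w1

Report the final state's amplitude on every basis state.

The final amplitudes are sqrt(2)/2 on |0000>, sqrt(2)*I/2 on |0100>, and 0 on every other basis state.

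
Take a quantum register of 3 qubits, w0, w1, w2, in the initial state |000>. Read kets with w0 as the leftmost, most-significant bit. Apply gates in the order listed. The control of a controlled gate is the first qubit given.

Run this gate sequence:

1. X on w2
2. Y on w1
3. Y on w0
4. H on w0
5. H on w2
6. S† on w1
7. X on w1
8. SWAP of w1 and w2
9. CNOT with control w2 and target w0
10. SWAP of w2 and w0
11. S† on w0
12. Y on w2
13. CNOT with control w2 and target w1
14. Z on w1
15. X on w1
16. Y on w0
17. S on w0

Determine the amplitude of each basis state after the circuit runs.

The resulting statevector has amplitude 0 on |000>, 0 on |001>, 0 on |010>, 0 on |011>, 1/2 on |100>, -1/2 on |101>, 1/2 on |110>, -1/2 on |111>.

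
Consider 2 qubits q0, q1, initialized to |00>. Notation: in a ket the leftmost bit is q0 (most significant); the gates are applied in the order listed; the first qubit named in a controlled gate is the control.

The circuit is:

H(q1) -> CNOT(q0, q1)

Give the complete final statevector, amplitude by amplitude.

The resulting statevector has amplitude sqrt(2)/2 on |00>, sqrt(2)/2 on |01>, 0 on |10>, 0 on |11>.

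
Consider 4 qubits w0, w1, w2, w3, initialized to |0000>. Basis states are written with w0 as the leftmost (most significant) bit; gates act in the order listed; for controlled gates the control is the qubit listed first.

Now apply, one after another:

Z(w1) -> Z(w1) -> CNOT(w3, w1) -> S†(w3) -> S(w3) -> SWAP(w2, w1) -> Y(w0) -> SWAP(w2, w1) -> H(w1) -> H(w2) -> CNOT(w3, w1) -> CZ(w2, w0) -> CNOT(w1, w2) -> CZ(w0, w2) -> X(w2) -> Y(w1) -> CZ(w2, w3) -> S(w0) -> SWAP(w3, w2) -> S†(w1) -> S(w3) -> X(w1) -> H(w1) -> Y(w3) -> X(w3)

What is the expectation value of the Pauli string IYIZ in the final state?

The observable IYIZ averages to 0.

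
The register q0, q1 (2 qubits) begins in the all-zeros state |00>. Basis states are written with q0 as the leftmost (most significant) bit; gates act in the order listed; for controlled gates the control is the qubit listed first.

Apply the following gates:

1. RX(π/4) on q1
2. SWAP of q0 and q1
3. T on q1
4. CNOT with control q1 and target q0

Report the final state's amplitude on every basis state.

The final amplitudes are sqrt(sqrt(2) + 2)/2 on |00>, 0 on |01>, -I*sqrt(2 - sqrt(2))/2 on |10>, 0 on |11>.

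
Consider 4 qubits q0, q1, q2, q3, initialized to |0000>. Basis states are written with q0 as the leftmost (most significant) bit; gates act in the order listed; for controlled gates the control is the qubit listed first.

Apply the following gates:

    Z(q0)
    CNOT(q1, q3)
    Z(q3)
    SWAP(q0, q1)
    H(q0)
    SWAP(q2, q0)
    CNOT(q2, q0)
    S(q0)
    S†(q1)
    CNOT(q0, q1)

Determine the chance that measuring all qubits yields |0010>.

A full measurement returns |0010> with probability 0.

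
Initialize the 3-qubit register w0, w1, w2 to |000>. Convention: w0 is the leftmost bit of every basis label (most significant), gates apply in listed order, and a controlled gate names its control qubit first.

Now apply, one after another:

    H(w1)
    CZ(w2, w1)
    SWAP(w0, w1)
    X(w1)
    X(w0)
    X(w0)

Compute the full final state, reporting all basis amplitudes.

The resulting statevector has amplitude sqrt(2)/2 on |010>, sqrt(2)/2 on |110>, and 0 on every other basis state.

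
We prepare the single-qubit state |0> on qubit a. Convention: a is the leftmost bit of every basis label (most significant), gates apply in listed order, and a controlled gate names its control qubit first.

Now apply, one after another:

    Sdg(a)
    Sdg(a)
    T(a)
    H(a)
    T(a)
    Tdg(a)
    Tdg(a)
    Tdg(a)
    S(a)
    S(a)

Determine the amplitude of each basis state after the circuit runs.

The resulting statevector has amplitude sqrt(2)/2 on |0>, sqrt(2)*I/2 on |1>.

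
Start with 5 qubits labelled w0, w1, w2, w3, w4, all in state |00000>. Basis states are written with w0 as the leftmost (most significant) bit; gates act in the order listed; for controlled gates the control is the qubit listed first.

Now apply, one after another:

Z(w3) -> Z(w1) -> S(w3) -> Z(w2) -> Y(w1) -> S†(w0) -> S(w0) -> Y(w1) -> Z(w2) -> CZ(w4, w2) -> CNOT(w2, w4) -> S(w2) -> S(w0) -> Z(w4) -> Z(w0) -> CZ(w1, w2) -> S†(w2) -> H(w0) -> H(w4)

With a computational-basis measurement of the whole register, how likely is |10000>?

The probability of measuring |10000> is 1/4. Key observation: steps 4-9 multiply out to the identity, so the circuit reduces to the remaining gates.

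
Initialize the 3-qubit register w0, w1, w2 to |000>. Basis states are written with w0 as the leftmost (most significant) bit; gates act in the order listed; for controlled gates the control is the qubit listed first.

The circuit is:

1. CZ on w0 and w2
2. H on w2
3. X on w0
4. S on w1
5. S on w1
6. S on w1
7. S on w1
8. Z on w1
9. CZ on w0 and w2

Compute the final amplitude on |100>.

The final state's coefficient on |100> equals sqrt(2)/2.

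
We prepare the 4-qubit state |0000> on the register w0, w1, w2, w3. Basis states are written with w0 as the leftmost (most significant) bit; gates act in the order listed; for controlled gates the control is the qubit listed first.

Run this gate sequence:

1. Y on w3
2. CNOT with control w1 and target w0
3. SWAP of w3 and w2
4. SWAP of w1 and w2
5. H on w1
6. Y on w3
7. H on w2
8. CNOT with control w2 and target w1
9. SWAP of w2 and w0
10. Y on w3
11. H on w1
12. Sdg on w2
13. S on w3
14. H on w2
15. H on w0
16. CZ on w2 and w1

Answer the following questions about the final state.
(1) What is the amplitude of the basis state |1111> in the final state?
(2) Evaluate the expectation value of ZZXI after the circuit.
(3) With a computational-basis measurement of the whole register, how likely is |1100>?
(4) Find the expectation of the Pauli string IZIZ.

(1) |1111> carries amplitude 0 in the final state.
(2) The expectation value of ZZXI is -1.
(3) The probability of measuring |1100> is 1/2.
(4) The expectation value of IZIZ is -1.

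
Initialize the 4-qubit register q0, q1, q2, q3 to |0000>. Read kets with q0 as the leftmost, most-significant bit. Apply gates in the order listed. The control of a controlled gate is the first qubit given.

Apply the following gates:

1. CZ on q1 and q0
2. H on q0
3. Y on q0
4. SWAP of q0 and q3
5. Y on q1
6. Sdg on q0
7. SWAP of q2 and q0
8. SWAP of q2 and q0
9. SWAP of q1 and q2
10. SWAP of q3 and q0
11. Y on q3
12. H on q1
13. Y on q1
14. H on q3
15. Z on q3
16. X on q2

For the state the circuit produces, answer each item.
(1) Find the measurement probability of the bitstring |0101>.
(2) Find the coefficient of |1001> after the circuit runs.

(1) The probability of measuring |0101> is 1/8. Key observation: the block from step 7 through step 8 cancels to the identity and can be dropped.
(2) The amplitude on |1001> is -sqrt(2)/4.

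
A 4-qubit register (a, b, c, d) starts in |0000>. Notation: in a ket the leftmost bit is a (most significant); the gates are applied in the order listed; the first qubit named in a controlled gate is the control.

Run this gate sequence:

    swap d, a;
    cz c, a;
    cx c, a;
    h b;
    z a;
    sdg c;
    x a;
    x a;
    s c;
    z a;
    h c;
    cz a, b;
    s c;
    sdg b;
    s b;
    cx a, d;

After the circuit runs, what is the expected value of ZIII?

The observable ZIII averages to 1.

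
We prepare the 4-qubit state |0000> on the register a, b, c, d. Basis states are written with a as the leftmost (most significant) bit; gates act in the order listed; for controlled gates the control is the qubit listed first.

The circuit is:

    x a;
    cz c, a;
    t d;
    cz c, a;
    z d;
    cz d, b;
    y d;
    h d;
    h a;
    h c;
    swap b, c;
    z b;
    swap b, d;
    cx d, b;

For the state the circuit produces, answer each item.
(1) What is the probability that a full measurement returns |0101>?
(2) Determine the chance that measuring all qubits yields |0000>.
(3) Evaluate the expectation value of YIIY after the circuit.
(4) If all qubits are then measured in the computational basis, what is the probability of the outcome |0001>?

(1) The probability of measuring |0101> is 1/8.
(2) The probability of measuring |0000> is 1/8.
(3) The expectation value of YIIY is 0.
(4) A full measurement returns |0001> with probability 1/8.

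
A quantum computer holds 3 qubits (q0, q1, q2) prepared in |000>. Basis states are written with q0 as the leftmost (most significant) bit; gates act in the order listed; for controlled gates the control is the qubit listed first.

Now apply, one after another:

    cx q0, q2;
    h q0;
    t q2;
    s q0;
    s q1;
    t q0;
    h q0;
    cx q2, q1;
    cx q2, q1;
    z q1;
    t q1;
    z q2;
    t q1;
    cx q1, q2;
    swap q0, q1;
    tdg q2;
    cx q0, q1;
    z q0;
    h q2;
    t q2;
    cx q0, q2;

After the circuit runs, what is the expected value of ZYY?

The observable ZYY averages to -1/2. Key observation: gates 8-9 undo each other exactly, leaving only the rest of the circuit to track.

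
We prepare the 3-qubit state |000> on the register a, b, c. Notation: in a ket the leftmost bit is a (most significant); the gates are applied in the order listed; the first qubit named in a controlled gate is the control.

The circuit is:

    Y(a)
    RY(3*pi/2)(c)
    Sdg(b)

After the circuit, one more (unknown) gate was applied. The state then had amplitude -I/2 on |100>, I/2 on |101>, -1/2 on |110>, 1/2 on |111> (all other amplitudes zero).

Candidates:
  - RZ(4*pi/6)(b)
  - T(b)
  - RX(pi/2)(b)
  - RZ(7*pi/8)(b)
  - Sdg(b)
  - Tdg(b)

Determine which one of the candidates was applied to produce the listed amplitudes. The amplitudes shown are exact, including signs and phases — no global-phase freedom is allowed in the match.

The applied gate was RX(pi/2)(b).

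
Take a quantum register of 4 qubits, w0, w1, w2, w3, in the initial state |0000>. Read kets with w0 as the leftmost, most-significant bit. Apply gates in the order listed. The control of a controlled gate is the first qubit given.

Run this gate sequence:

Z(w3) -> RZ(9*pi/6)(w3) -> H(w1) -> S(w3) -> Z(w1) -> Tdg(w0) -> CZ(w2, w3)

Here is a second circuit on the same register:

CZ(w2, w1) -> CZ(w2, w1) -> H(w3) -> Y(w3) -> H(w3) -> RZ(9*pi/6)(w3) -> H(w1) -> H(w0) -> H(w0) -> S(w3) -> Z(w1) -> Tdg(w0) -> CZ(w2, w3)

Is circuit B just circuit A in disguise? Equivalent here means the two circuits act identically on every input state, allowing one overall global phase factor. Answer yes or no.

No — the two circuits implement different unitaries, even allowing a global phase.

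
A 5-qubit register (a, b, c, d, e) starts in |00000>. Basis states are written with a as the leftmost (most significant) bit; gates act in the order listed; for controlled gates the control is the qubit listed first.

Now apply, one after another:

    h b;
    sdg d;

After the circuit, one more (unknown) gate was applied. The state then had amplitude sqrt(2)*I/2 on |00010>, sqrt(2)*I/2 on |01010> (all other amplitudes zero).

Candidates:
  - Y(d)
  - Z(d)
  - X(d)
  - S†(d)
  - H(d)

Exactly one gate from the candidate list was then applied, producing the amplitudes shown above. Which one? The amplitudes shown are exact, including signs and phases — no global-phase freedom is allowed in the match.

The applied gate was Y(d).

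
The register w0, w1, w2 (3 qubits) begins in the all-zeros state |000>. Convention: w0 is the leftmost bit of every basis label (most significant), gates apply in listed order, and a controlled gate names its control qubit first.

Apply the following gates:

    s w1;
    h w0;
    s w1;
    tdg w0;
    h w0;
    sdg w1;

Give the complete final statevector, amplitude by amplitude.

The resulting statevector has amplitude 1/2 - exp(3*I*pi/4)/2 on |000>, 1/2 + exp(3*I*pi/4)/2 on |100>, and 0 on every other basis state.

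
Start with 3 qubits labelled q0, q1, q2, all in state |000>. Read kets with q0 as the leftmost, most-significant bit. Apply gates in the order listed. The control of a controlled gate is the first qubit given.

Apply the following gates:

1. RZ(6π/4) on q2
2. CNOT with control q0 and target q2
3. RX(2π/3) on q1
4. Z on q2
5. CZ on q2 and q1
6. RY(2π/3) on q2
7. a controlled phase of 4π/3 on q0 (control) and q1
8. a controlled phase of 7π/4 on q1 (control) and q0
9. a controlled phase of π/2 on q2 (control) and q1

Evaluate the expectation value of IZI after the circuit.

The observable IZI averages to -1/2.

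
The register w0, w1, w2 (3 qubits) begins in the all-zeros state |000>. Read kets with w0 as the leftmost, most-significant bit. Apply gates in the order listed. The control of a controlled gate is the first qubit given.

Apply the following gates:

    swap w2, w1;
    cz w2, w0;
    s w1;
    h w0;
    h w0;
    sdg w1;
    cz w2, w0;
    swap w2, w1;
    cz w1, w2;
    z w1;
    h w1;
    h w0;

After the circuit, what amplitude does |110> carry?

|110> carries amplitude 1/2 in the final state.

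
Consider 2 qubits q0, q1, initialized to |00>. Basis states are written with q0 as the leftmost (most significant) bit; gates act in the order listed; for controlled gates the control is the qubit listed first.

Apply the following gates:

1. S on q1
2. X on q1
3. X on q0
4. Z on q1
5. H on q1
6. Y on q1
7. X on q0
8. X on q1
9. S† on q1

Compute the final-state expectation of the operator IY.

The expectation value of IY is -1.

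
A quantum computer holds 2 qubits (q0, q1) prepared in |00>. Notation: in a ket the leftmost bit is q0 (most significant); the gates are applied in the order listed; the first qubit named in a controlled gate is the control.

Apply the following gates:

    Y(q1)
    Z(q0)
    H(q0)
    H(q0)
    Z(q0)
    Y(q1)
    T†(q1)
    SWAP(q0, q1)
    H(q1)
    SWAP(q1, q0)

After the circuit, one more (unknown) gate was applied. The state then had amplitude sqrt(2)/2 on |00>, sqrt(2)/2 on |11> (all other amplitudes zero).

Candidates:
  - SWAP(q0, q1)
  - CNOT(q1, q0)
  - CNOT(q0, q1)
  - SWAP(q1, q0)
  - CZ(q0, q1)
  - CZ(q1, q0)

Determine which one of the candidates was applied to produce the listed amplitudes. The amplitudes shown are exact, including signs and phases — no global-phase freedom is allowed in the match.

It was CNOT(q0, q1) that produced the state shown.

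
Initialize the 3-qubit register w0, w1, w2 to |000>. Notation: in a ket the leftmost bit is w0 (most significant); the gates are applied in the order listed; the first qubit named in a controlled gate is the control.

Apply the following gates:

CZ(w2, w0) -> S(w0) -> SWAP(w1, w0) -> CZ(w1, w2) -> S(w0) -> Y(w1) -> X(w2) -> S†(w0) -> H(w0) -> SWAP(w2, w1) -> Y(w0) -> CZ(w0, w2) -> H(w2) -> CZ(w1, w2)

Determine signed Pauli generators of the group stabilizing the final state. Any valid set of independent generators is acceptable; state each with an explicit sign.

The stabilizer group can be generated by +XII, +IIX, -IZI, among other valid generating sets.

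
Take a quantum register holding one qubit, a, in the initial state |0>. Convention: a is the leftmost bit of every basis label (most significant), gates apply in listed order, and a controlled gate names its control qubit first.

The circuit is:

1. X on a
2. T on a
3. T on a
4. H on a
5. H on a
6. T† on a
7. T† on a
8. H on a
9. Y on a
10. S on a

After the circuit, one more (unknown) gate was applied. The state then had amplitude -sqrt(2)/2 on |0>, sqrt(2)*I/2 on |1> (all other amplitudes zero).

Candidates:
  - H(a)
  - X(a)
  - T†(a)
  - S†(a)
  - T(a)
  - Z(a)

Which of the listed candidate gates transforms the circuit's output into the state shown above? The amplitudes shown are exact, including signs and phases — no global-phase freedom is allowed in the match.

The applied gate was X(a). Key observation: gates 2-7 undo each other exactly, leaving only the rest of the circuit to track.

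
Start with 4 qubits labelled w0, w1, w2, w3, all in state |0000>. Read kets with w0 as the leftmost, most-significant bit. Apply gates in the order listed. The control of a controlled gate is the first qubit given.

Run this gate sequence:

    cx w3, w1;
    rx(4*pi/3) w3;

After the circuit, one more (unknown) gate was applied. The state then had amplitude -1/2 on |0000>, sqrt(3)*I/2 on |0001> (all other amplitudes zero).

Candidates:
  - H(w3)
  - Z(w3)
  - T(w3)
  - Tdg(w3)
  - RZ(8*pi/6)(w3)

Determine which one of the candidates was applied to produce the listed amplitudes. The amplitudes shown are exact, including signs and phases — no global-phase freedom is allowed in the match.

The applied gate was Z(w3).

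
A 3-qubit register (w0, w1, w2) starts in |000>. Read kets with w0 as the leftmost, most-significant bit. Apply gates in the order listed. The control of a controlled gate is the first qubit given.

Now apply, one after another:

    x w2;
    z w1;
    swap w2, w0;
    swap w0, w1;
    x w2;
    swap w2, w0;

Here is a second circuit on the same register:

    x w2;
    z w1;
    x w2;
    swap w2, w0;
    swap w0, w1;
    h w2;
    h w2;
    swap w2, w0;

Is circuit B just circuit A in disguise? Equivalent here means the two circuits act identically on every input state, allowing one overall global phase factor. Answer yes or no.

No, they are not equivalent — no single phase factor reconciles the two unitaries.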